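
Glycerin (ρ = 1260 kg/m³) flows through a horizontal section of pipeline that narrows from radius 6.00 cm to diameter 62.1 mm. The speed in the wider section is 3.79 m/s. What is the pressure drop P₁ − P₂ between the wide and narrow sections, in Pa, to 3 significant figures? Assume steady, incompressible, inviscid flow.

ΔP ≈ 117000 Pa

By continuity, v₂ = v₁·A₁/A₂ = 3.79·(113/30.3) = 14.2 m/s.
Bernoulli (h₁ = h₂): P₁ − P₂ = ½ρ(v₂² − v₁²).
P₁ − P₂ = ½·1260·(14.2² − 3.79²) = ½·1260·186 = 117000 Pa.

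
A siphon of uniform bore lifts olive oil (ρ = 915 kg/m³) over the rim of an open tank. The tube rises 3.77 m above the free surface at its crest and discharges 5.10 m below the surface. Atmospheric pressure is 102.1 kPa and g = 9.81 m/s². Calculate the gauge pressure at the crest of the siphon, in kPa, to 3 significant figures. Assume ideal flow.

The outlet speed comes from Torricelli: v = √(2g·5.10) = 10.0 m/s.
Continuity keeps v the same throughout the tube; from surface to crest, P_atm + 0 = P_top + ½ρv² + ρg·h_top.
P_top = 102100 − ½·915·10.0² − 915·9.81·3.77 = 22500 Pa. So P_gauge = P_top − P_atm = -79600 Pa.

P_gauge = -79.6 kPa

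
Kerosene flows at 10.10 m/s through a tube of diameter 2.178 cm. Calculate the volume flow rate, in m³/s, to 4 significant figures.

Q = A·v = 0.0003726 m² × 10.10 m/s = 0.003763 m³/s.

Q ≈ 0.003763 m³/s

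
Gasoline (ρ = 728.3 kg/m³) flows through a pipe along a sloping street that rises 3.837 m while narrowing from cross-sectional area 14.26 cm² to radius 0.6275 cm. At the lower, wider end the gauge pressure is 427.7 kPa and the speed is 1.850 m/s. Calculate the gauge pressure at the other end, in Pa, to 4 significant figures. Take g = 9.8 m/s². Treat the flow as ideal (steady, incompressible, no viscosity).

The volume flow rate is constant, so v₂ = (A₁/A₂)v₁ = (14.26/1.237)·1.850 = 21.33 m/s.
Energy conservation along the streamline gives P₂ = P₁ − ½ρ(v₂² − v₁²) − ρg(h₂ − h₁).
P₂ = 427700 + ½·728.3·(1.850² − 21.33²) − 728.3·9.8·(+3.837) = 427700 + (-164400) − (27390) = 235900 Pa.

P₂ ≈ 235900 Pa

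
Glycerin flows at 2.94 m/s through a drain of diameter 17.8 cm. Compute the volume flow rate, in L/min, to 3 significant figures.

Q = A·v = 0.0249 m² × 2.94 m/s = 0.0732 m³/s.
Converting: 0.0732 m³/s × 60000 = 4390 L/min.

Q = 4390 L/min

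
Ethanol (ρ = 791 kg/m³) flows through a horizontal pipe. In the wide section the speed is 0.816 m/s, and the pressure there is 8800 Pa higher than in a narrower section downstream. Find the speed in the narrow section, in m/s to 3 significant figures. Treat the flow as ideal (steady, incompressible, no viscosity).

4.79 m/s

Along the level pipe P + ½ρv² is conserved, hence v₂² = v₁² + 2(P₁ − P₂)/ρ.
v₂ = √(0.816² + 2·8800/791) = √(0.666 + 22.3) = 4.79 m/s.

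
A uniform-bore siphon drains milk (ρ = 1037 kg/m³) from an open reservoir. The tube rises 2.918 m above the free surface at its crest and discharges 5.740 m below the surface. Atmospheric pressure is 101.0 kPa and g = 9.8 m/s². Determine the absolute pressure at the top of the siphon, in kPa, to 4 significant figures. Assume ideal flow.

From the surface to the outlet (both open to atmosphere, surface at rest): v = √(2g·h_out) = √(2·9.8·5.740) = 10.61 m/s.
With constant cross-section the crest speed equals v; applying Bernoulli from the surface up to the crest, P_top = P_atm − ½ρv² − ρg·h_top.
P_top = 101000 − ½·1037·10.61² − 1037·9.8·2.918 = 13010 Pa.

P_top ≈ 13.01 kPa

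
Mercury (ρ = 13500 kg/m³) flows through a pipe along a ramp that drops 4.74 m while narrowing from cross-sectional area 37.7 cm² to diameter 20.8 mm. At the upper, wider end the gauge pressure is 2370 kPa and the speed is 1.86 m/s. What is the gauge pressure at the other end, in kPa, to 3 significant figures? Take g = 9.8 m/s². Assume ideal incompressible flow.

Mass conservation (A₁v₁ = A₂v₂) gives v₂ = 1.86 × 37.7/3.40 = 20.6 m/s.
Energy conservation along the streamline gives P₂ = P₁ − ½ρ(v₂² − v₁²) − ρg(h₂ − h₁).
P₂ = 2370000 + ½·13500·(1.86² − 20.6²) − 13500·9.8·(−4.74) = 2370000 + (-2850000) − (-627000) = 146000 Pa.

P₂ = 146 kPa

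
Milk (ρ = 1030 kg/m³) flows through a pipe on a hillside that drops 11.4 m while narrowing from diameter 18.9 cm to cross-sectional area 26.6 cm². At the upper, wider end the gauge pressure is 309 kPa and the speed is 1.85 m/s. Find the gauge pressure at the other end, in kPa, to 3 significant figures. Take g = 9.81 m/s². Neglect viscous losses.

P₂ ≈ 230 kPa

The volume flow rate is constant, so v₂ = (A₁/A₂)v₁ = (281/26.6)·1.85 = 19.5 m/s.
Bernoulli: P₁ + ½ρv₁² + ρg h₁ = P₂ + ½ρv₂² + ρg h₂, so P₂ = P₁ + ½ρ(v₁² − v₂²) − ρg(h₂ − h₁).
P₂ = 309000 + ½·1030·(1.85² − 19.5²) − 1030·9.81·(−11.4) = 309000 + (-194000) − (-115000) = 230000 Pa.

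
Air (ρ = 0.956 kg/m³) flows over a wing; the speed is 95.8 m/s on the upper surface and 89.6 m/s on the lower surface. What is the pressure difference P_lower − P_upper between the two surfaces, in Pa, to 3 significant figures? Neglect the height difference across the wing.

Bernoulli (same height): P_lower − P_upper = ½ρ(v_upper² − v_lower²).
ΔP = ½·0.956·(95.8² − 89.6²) = 549 Pa.

ΔP ≈ 549 Pa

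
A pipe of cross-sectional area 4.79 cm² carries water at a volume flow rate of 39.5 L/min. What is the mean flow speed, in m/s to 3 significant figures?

Q = 39.5 L/min = 0.000658 m³/s.
v = Q/A = 0.000658 / 0.000479 = 1.37 m/s.

1.37 m/s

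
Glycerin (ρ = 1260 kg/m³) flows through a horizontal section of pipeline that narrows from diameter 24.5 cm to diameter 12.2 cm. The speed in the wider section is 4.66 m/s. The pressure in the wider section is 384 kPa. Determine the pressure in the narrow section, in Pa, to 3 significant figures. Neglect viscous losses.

The volume flow rate is constant, so v₂ = (A₁/A₂)v₁ = (471/117)·4.66 = 18.8 m/s.
With no height change, Bernoulli's equation is P₁ + ½ρv₁² = P₂ + ½ρv₂².
P₂ = P₁ − ½ρ(v₂² − v₁²) = 384000 − ½·1260·(18.8² − 4.66²) = 384000 − 209000 = 175000 Pa.

P₂ = 175000 Pa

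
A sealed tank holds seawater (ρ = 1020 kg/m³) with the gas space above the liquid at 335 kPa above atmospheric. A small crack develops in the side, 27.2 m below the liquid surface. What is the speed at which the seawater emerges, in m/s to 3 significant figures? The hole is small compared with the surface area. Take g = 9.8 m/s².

v ≈ 34.5 m/s

Take point 1 at the surface (v₁ ≈ 0) and point 2 at the hole (at atmospheric pressure). Bernoulli: P₁ + ρg h = P_atm + ½ρv₂².
With P₁ − P_atm = 335000 Pa, v₂ = √(2gh + 2ΔP/ρ) = √(2·9.8·27.2 + 2·335000/1020) = 34.5 m/s.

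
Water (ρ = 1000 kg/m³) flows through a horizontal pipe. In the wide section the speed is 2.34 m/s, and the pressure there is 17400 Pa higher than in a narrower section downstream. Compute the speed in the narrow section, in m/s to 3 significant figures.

v₂ = 6.35 m/s

Along the level pipe P + ½ρv² is conserved, hence v₂² = v₁² + 2(P₁ − P₂)/ρ.
v₂ = √(2.34² + 2·17400/1000) = √(5.48 + 34.8) = 6.35 m/s.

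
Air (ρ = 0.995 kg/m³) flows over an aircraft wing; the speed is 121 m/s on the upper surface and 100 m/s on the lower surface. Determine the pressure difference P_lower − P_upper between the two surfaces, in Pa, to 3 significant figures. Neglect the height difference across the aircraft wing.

ΔP ≈ 2310 Pa

The pressure is lower where the speed is higher: ΔP = ½ρ(v_up² − v_low²).
ΔP = ½·0.995·(121² − 100²) = 2310 Pa.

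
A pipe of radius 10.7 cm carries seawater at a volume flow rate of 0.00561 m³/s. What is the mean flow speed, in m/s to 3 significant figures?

0.156 m/s

Q = 0.00561 m³/s = 0.00561 m³/s.
v = Q/A = 0.00561 / 0.0360 = 0.156 m/s.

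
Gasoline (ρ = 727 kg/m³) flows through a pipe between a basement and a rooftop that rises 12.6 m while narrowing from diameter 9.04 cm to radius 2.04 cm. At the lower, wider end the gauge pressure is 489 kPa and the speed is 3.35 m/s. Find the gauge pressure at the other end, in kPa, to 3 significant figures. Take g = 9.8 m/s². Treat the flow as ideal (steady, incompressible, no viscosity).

305 kPa

Mass conservation (A₁v₁ = A₂v₂) gives v₂ = 3.35 × 64.2/13.1 = 16.4 m/s.
Bernoulli: P₁ + ½ρv₁² + ρg h₁ = P₂ + ½ρv₂² + ρg h₂, so P₂ = P₁ + ½ρ(v₁² − v₂²) − ρg(h₂ − h₁).
P₂ = 489000 + ½·727·(3.35² − 16.4²) − 727·9.8·(+12.6) = 489000 + (-94200) − (89800) = 305000 Pa.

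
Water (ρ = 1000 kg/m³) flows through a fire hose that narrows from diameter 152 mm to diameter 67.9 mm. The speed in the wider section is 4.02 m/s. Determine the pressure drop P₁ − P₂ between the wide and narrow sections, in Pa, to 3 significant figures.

Mass conservation (A₁v₁ = A₂v₂) gives v₂ = 4.02 × 181/36.2 = 20.1 m/s.
The pipe is horizontal, so Bernoulli reduces to P₁ + ½ρv₁² = P₂ + ½ρv₂².
P₁ − P₂ = ½·1000·(20.1² − 4.02²) = ½·1000·390 = 195000 Pa.

ΔP = 195000 Pa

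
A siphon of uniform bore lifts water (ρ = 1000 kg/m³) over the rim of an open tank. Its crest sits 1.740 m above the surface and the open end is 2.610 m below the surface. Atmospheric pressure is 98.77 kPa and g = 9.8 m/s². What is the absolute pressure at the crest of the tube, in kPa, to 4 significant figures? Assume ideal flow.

Bernoulli surface→outlet gives ½v² = g·h_out, so v = √(2·9.8·2.610) = 7.152 m/s.
Continuity keeps v the same throughout the tube; from surface to crest, P_atm + 0 = P_top + ½ρv² + ρg·h_top.
P_top = 98770 − ½·1000·7.152² − 1000·9.8·1.740 = 56140 Pa.

P_top = 56.14 kPa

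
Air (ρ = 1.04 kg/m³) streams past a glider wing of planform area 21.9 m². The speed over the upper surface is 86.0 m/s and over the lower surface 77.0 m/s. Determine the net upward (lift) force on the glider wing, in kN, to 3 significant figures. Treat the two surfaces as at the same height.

From P + ½ρv² = const at equal height, P_low − P_up = ½ρ(v_up² − v_low²).
ΔP = ½·1.04·(86.0² − 77.0²) = 763 Pa.
Lift = ΔP · A = 763 × 21.9 = 16700 N.

F = 16.7 kN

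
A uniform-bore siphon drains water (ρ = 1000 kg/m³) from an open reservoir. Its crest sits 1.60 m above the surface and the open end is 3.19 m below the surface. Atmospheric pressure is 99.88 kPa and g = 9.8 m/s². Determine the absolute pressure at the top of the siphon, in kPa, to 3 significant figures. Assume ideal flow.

52.9 kPa

From the surface to the outlet (both open to atmosphere, surface at rest): v = √(2g·h_out) = √(2·9.8·3.19) = 7.91 m/s.
Continuity keeps v the same throughout the tube; from surface to crest, P_atm + 0 = P_top + ½ρv² + ρg·h_top.
P_top = 99880 − ½·1000·7.91² − 1000·9.8·1.60 = 52900 Pa.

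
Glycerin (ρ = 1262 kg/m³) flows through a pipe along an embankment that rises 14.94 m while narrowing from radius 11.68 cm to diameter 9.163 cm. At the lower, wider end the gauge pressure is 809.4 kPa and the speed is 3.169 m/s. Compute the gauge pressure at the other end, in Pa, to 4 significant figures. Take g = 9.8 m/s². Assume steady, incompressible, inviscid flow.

P₂ ≈ 363300 Pa

The volume flow rate is constant, so v₂ = (A₁/A₂)v₁ = (428.6/65.94)·3.169 = 20.60 m/s.
Energy conservation along the streamline gives P₂ = P₁ − ½ρ(v₂² − v₁²) − ρg(h₂ − h₁).
P₂ = 809400 + ½·1262·(3.169² − 20.60²) − 1262·9.8·(+14.94) = 809400 + (-261300) − (184800) = 363300 Pa.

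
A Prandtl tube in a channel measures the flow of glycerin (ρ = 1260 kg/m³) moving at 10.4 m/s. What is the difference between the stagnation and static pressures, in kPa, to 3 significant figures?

ΔP = 68.1 kPa

Bernoulli between the free stream and the stagnation point: ½ρv² = P_stag − P_static.
ΔP = ½·1260·10.4² = 68100 Pa.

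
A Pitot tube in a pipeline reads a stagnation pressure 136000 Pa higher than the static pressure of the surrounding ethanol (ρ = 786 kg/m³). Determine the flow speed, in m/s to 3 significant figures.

v = 18.6 m/s

Bernoulli between the free stream and the stagnation point: ½ρv² = P_stag − P_static.
v = √(2ΔP/ρ) = √(2·136000/786) = 18.6 m/s.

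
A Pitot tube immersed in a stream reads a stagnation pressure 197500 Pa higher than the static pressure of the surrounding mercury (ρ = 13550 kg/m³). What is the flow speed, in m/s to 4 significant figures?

v ≈ 5.399 m/s

At the stagnation point the flow is brought to rest, so Bernoulli gives P_stag − P_static = ½ρv².
v = √(2ΔP/ρ) = √(2·197500/13550) = 5.399 m/s.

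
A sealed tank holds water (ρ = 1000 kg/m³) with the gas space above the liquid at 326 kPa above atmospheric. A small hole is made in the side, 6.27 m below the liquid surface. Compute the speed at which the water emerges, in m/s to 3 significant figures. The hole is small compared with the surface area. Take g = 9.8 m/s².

v = 27.8 m/s

Take point 1 at the surface (v₁ ≈ 0) and point 2 at the hole (at atmospheric pressure). Bernoulli: P₁ + ρg h = P_atm + ½ρv₂².
With P₁ − P_atm = 326000 Pa, v₂ = √(2gh + 2ΔP/ρ) = √(2·9.8·6.27 + 2·326000/1000) = 27.8 m/s.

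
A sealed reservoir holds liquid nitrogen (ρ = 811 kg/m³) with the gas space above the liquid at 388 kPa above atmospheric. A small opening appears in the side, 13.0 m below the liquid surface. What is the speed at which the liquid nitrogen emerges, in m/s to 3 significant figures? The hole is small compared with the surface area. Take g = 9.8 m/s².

v = 34.8 m/s

Take point 1 at the surface (v₁ ≈ 0) and point 2 at the hole (at atmospheric pressure). Bernoulli: P₁ + ρg h = P_atm + ½ρv₂².
With P₁ − P_atm = 388000 Pa, v₂ = √(2gh + 2ΔP/ρ) = √(2·9.8·13.0 + 2·388000/811) = 34.8 m/s.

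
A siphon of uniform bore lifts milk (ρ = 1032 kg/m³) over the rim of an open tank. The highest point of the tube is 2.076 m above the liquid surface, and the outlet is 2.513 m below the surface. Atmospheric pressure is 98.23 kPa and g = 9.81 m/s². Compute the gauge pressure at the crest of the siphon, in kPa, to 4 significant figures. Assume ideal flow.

The outlet speed comes from Torricelli: v = √(2g·2.513) = 7.022 m/s.
The bore is uniform, so the speed at the crest is the same v. Bernoulli surface→crest: P_atm = P_top + ½ρv² + ρg·h_top.
P_top = 98230 − ½·1032·7.022² − 1032·9.81·2.076 = 51770 Pa. So P_gauge = P_top − P_atm = -46460 Pa.

P_gauge ≈ -46.46 kPa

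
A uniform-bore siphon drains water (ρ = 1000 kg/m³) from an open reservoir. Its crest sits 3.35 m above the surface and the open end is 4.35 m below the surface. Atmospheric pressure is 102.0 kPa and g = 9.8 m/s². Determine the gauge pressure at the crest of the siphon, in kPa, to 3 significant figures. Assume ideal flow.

Bernoulli surface→outlet gives ½v² = g·h_out, so v = √(2·9.8·4.35) = 9.23 m/s.
With constant cross-section the crest speed equals v; applying Bernoulli from the surface up to the crest, P_top = P_atm − ½ρv² − ρg·h_top.
P_top = 102000 − ½·1000·9.23² − 1000·9.8·3.35 = 26500 Pa. So P_gauge = P_top − P_atm = -75500 Pa.

P_gauge ≈ -75.5 kPa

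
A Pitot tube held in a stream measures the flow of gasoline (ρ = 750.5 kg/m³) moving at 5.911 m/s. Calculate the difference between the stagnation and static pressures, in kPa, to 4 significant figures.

At the stagnation point the flow is brought to rest, so Bernoulli gives P_stag − P_static = ½ρv².
ΔP = ½·750.5·5.911² = 13110 Pa.

ΔP ≈ 13.11 kPa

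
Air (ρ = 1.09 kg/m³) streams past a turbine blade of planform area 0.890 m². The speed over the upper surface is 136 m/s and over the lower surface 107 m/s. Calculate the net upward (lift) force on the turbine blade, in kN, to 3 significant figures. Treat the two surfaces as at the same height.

F ≈ 3.42 kN

From P + ½ρv² = const at equal height, P_low − P_up = ½ρ(v_up² − v_low²).
ΔP = ½·1.09·(136² − 107²) = 3840 Pa.
Lift = ΔP · A = 3840 × 0.890 = 3420 N.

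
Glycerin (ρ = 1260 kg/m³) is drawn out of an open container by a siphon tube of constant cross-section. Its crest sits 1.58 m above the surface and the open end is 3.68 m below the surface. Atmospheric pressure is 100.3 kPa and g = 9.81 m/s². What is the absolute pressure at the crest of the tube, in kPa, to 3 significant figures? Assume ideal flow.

From the surface to the outlet (both open to atmosphere, surface at rest): v = √(2g·h_out) = √(2·9.81·3.68) = 8.50 m/s.
With constant cross-section the crest speed equals v; applying Bernoulli from the surface up to the crest, P_top = P_atm − ½ρv² − ρg·h_top.
P_top = 100300 − ½·1260·8.50² − 1260·9.81·1.58 = 35300 Pa.

P_top ≈ 35.3 kPa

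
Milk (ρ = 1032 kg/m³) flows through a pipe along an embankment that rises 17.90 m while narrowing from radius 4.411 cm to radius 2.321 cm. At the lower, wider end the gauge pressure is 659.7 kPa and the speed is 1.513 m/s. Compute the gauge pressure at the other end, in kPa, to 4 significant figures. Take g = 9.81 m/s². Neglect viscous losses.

464.3 kPa

Mass conservation (A₁v₁ = A₂v₂) gives v₂ = 1.513 × 61.13/16.92 = 5.465 m/s.
Energy conservation along the streamline gives P₂ = P₁ − ½ρ(v₂² − v₁²) − ρg(h₂ − h₁).
P₂ = 659700 + ½·1032·(1.513² − 5.465²) − 1032·9.81·(+17.90) = 659700 + (-14230) − (181200) = 464300 Pa.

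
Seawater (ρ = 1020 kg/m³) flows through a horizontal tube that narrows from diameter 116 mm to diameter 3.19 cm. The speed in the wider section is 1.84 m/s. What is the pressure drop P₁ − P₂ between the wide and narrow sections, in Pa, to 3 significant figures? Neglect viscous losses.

ΔP = 300000 Pa

By continuity, v₂ = v₁·A₁/A₂ = 1.84·(106/7.99) = 24.3 m/s.
Along the horizontal streamline, P + ½ρv² is constant.
P₁ − P₂ = ½·1020·(24.3² − 1.84²) = ½·1020·589 = 300000 Pa.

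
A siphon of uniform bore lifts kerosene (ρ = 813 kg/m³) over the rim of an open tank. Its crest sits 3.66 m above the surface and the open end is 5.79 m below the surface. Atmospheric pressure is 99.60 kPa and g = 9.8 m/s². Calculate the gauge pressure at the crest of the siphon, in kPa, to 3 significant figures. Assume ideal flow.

The outlet speed comes from Torricelli: v = √(2g·5.79) = 10.7 m/s.
The bore is uniform, so the speed at the crest is the same v. Bernoulli surface→crest: P_atm = P_top + ½ρv² + ρg·h_top.
P_top = 99600 − ½·813·10.7² − 813·9.8·3.66 = 24300 Pa. So P_gauge = P_top − P_atm = -75300 Pa.

-75.3 kPa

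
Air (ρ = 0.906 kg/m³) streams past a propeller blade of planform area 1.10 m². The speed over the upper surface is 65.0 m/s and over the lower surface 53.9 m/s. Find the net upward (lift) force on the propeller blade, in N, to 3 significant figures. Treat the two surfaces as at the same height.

The faster flow above has the lower pressure; Bernoulli (same height) gives ΔP = ½ρ(v_up² − v_low²).
ΔP = ½·0.906·(65.0² − 53.9²) = 598 Pa.
Lift = ΔP · A = 598 × 1.10 = 658 N.

F ≈ 658 N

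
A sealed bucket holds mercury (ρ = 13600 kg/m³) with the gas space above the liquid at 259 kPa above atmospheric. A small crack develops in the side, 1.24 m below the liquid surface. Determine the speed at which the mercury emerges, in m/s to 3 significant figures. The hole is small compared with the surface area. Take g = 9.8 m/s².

7.90 m/s

Take point 1 at the surface (v₁ ≈ 0) and point 2 at the hole (at atmospheric pressure). Bernoulli: P₁ + ρg h = P_atm + ½ρv₂².
With P₁ − P_atm = 259000 Pa, v₂ = √(2gh + 2ΔP/ρ) = √(2·9.8·1.24 + 2·259000/13600) = 7.90 m/s.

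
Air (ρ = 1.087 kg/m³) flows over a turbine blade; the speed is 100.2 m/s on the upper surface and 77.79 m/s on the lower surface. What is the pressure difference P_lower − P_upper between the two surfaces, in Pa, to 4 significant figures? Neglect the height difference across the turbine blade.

2168 Pa

With negligible Δh, P + ½ρv² is constant, so P_low − P_up = ½ρ(v_up² − v_low²).
ΔP = ½·1.087·(100.2² − 77.79²) = 2168 Pa.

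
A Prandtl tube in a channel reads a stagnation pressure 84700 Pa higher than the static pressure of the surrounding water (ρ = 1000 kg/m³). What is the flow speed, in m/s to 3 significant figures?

The dynamic pressure equals the rise in static pressure at the stagnation point: ΔP = ½ρv².
v = √(2ΔP/ρ) = √(2·84700/1000) = 13.0 m/s.

13.0 m/s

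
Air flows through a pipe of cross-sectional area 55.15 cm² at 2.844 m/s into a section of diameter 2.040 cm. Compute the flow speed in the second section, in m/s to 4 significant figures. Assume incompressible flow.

47.99 m/s

By continuity, v₂ = v₁·A₁/A₂ = 2.844·(55.15/3.269) = 47.99 m/s.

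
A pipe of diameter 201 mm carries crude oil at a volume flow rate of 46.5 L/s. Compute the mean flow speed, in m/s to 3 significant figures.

1.47 m/s

Q = 46.5 L/s = 0.0465 m³/s.
v = Q/A = 0.0465 / 0.0317 = 1.47 m/s.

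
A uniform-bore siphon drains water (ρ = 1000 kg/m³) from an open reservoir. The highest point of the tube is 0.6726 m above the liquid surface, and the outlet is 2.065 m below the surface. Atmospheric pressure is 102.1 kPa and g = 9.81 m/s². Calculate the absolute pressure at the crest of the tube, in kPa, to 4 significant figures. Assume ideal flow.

P_top ≈ 75.24 kPa

The outlet speed comes from Torricelli: v = √(2g·2.065) = 6.365 m/s.
With constant cross-section the crest speed equals v; applying Bernoulli from the surface up to the crest, P_top = P_atm − ½ρv² − ρg·h_top.
P_top = 102100 − ½·1000·6.365² − 1000·9.81·0.6726 = 75240 Pa.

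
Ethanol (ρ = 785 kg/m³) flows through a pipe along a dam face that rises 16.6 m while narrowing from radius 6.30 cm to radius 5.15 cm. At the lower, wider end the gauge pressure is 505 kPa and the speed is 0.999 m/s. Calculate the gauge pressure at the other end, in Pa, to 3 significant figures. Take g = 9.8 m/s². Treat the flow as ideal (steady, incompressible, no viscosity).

Continuity gives A₁v₁ = A₂v₂, so v₂ = (125 cm²)/(83.3 cm²) × 0.999 m/s = 1.49 m/s.
Bernoulli: P₁ + ½ρv₁² + ρg h₁ = P₂ + ½ρv₂² + ρg h₂, so P₂ = P₁ + ½ρ(v₁² − v₂²) − ρg(h₂ − h₁).
P₂ = 505000 + ½·785·(0.999² − 1.49²) − 785·9.8·(+16.6) = 505000 + (-485) − (128000) = 377000 Pa.

P₂ ≈ 377000 Pa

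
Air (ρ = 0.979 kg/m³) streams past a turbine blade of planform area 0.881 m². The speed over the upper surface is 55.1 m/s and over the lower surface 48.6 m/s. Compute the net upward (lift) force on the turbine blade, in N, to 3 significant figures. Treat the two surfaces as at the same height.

The faster flow above has the lower pressure; Bernoulli (same height) gives ΔP = ½ρ(v_up² − v_low²).
ΔP = ½·0.979·(55.1² − 48.6²) = 330 Pa.
Lift = ΔP · A = 330 × 0.881 = 291 N.

F = 291 N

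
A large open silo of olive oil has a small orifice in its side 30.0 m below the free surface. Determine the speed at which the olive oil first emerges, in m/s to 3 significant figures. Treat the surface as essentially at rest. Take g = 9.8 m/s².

v ≈ 24.2 m/s

Bernoulli from surface to hole (P equal, v_surface ≈ 0): v = √(2gh) = √(2×9.8×30.0) = 24.2 m/s.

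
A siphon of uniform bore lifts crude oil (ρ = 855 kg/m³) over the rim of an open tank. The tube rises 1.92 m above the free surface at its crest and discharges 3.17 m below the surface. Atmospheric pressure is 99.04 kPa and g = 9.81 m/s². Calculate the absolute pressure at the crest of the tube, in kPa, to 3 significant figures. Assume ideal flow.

P_top = 56.3 kPa

From the surface to the outlet (both open to atmosphere, surface at rest): v = √(2g·h_out) = √(2·9.81·3.17) = 7.89 m/s.
Continuity keeps v the same throughout the tube; from surface to crest, P_atm + 0 = P_top + ½ρv² + ρg·h_top.
P_top = 99040 − ½·855·7.89² − 855·9.81·1.92 = 56300 Pa.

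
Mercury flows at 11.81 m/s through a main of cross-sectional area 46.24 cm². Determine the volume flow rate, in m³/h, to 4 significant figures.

Q = 196.6 m³/h

Q = A·v = 0.004624 m² × 11.81 m/s = 0.05461 m³/s.
Converting: 0.05461 m³/s × 3600 = 196.6 m³/h.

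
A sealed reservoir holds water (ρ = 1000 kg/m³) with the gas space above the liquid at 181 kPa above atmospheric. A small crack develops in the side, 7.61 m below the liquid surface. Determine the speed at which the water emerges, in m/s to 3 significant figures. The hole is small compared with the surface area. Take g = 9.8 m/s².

v ≈ 22.6 m/s

Take point 1 at the surface (v₁ ≈ 0) and point 2 at the hole (at atmospheric pressure). Bernoulli: P₁ + ρg h = P_atm + ½ρv₂².
With P₁ − P_atm = 181000 Pa, v₂ = √(2gh + 2ΔP/ρ) = √(2·9.8·7.61 + 2·181000/1000) = 22.6 m/s.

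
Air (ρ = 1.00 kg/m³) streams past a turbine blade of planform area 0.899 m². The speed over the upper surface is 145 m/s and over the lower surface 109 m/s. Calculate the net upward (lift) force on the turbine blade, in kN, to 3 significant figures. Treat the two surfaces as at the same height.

With equal heights on the two surfaces, Bernoulli gives P_lower − P_upper = ½ρ(v_upper² − v_lower²).
ΔP = ½·1.00·(145² − 109²) = 4570 Pa.
Lift = ΔP · A = 4570 × 0.899 = 4110 N.

F ≈ 4.11 kN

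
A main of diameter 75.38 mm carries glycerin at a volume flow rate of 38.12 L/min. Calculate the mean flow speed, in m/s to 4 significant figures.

Q = 38.12 L/min = 0.0006353 m³/s.
v = Q/A = 0.0006353 / 0.004463 = 0.1424 m/s.

v ≈ 0.1424 m/s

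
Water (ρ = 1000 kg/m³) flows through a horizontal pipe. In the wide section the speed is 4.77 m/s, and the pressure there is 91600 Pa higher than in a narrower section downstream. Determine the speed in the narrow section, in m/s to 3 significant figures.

With h₁ = h₂, rearranging Bernoulli gives v₂ = √(v₁² + 2ΔP/ρ).
v₂ = √(4.77² + 2·91600/1000) = √(22.8 + 183) = 14.4 m/s.

14.4 m/s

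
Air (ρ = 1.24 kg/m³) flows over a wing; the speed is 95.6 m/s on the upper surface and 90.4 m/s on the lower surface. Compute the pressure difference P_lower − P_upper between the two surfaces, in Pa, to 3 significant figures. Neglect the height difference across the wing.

Bernoulli (same height): P_lower − P_upper = ½ρ(v_upper² − v_lower²).
ΔP = ½·1.24·(95.6² − 90.4²) = 600 Pa.

ΔP ≈ 600 Pa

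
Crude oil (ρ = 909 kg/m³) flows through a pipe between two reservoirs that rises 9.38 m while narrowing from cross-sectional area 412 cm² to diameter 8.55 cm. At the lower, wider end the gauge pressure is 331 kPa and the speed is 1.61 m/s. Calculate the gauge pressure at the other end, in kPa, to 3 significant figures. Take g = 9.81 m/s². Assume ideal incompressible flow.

The volume flow rate is constant, so v₂ = (A₁/A₂)v₁ = (412/57.4)·1.61 = 11.6 m/s.
Bernoulli: P₁ + ½ρv₁² + ρg h₁ = P₂ + ½ρv₂² + ρg h₂, so P₂ = P₁ + ½ρ(v₁² − v₂²) − ρg(h₂ − h₁).
P₂ = 331000 + ½·909·(1.61² − 11.6²) − 909·9.81·(+9.38) = 331000 + (-59500) − (83600) = 188000 Pa.

P₂ ≈ 188 kPa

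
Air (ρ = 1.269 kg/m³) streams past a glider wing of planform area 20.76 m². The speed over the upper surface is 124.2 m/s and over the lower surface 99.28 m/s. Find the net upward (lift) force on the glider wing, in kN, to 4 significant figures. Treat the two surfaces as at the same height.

The faster flow above has the lower pressure; Bernoulli (same height) gives ΔP = ½ρ(v_up² − v_low²).
ΔP = ½·1.269·(124.2² − 99.28²) = 3534 Pa.
Lift = ΔP · A = 3534 × 20.76 = 73360 N.

73.36 kN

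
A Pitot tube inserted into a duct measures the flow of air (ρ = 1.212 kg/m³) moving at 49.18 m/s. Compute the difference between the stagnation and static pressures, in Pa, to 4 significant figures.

ΔP ≈ 1466 Pa

The dynamic pressure equals the rise in static pressure at the stagnation point: ΔP = ½ρv².
ΔP = ½·1.212·49.18² = 1466 Pa.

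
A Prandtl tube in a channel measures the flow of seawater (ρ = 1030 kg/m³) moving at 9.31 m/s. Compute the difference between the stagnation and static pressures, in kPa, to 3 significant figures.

Bernoulli between the free stream and the stagnation point: ½ρv² = P_stag − P_static.
ΔP = ½·1030·9.31² = 44600 Pa.

44.6 kPa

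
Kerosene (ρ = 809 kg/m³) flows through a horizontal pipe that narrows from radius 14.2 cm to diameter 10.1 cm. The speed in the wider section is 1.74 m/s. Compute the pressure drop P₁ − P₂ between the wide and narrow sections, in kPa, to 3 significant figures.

Continuity gives A₁v₁ = A₂v₂, so v₂ = (633 cm²)/(80.1 cm²) × 1.74 m/s = 13.8 m/s.
Bernoulli (h₁ = h₂): P₁ − P₂ = ½ρ(v₂² − v₁²).
P₁ − P₂ = ½·809·(13.8² − 1.74²) = ½·809·186 = 75300 Pa.

ΔP ≈ 75.3 kPa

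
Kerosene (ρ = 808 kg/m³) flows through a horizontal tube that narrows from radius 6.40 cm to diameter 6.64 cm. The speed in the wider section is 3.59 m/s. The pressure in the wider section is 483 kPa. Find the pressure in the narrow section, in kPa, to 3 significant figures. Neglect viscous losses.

The volume flow rate is constant, so v₂ = (A₁/A₂)v₁ = (129/34.6)·3.59 = 13.3 m/s.
The pipe is horizontal, so Bernoulli reduces to P₁ + ½ρv₁² = P₂ + ½ρv₂².
P₂ = P₁ − ½ρ(v₂² − v₁²) = 483000 − ½·808·(13.3² − 3.59²) = 483000 − 66700 = 416000 Pa.

416 kPa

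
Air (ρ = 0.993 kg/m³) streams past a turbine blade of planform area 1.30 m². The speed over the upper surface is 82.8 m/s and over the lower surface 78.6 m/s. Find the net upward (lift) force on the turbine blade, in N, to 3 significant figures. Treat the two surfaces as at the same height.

F ≈ 438 N

The faster flow above has the lower pressure; Bernoulli (same height) gives ΔP = ½ρ(v_up² − v_low²).
ΔP = ½·0.993·(82.8² − 78.6²) = 337 Pa.
Lift = ΔP · A = 337 × 1.30 = 438 N.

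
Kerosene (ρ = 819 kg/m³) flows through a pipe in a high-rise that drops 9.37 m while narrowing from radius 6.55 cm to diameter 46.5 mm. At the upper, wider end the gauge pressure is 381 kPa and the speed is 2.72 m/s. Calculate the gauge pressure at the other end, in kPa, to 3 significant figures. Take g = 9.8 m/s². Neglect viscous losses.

P₂ = 268 kPa

Continuity gives A₁v₁ = A₂v₂, so v₂ = (135 cm²)/(17.0 cm²) × 2.72 m/s = 21.6 m/s.
Applying Bernoulli between the two ends and solving for P₂: P₂ = P₁ + ½ρ(v₁² − v₂²) − ρgΔh.
P₂ = 381000 + ½·819·(2.72² − 21.6²) − 819·9.8·(−9.37) = 381000 + (-188000) − (-75200) = 268000 Pa.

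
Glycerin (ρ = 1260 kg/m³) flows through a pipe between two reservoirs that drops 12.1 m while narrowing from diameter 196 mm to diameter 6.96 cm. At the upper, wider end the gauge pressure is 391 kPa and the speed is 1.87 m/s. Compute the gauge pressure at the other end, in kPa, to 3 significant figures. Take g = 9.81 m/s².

The volume flow rate is constant, so v₂ = (A₁/A₂)v₁ = (302/38.0)·1.87 = 14.8 m/s.
Bernoulli: P₁ + ½ρv₁² + ρg h₁ = P₂ + ½ρv₂² + ρg h₂, so P₂ = P₁ + ½ρ(v₁² − v₂²) − ρg(h₂ − h₁).
P₂ = 391000 + ½·1260·(1.87² − 14.8²) − 1260·9.81·(−12.1) = 391000 + (-136000) − (-150000) = 404000 Pa.

404 kPa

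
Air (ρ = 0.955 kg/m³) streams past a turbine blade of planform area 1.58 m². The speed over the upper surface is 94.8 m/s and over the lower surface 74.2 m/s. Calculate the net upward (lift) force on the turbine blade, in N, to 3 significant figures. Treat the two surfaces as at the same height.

From P + ½ρv² = const at equal height, P_low − P_up = ½ρ(v_up² − v_low²).
ΔP = ½·0.955·(94.8² − 74.2²) = 1660 Pa.
Lift = ΔP · A = 1660 × 1.58 = 2630 N.

F = 2630 N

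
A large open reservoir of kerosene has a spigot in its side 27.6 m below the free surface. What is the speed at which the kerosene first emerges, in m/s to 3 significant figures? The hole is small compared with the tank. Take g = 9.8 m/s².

Torricelli's result v = √(2gh) gives v = √(2·9.8·27.6) = 23.3 m/s.

v = 23.3 m/s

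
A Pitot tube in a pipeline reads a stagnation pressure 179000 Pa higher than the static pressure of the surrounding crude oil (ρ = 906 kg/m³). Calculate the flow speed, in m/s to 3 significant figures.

v ≈ 19.9 m/s

Bernoulli between the free stream and the stagnation point: ½ρv² = P_stag − P_static.
v = √(2ΔP/ρ) = √(2·179000/906) = 19.9 m/s.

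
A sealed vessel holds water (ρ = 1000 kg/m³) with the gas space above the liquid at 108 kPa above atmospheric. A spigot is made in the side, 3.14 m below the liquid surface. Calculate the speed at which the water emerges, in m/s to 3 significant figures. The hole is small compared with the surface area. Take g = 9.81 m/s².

v = 16.7 m/s

Take point 1 at the surface (v₁ ≈ 0) and point 2 at the hole (at atmospheric pressure). Bernoulli: P₁ + ρg h = P_atm + ½ρv₂².
With P₁ − P_atm = 108000 Pa, v₂ = √(2gh + 2ΔP/ρ) = √(2·9.81·3.14 + 2·108000/1000) = 16.7 m/s.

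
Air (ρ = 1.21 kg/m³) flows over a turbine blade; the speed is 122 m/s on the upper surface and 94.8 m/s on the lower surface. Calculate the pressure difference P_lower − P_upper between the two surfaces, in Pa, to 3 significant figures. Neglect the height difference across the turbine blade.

The pressure is lower where the speed is higher: ΔP = ½ρ(v_up² − v_low²).
ΔP = ½·1.21·(122² − 94.8²) = 3570 Pa.

ΔP = 3570 Pa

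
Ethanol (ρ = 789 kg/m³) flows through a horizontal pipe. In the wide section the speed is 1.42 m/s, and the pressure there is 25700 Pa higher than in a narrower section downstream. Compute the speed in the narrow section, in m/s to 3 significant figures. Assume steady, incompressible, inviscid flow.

With h₁ = h₂, rearranging Bernoulli gives v₂ = √(v₁² + 2ΔP/ρ).
v₂ = √(1.42² + 2·25700/789) = √(2.02 + 65.1) = 8.20 m/s.

8.20 m/s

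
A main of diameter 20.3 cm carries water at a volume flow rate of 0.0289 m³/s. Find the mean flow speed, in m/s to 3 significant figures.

v = 0.893 m/s

Q = 0.0289 m³/s = 0.0289 m³/s.
v = Q/A = 0.0289 / 0.0324 = 0.893 m/s.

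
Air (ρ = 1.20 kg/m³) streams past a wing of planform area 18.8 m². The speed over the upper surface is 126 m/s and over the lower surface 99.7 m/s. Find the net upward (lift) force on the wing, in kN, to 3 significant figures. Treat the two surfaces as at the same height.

With equal heights on the two surfaces, Bernoulli gives P_lower − P_upper = ½ρ(v_upper² − v_lower²).
ΔP = ½·1.20·(126² − 99.7²) = 3560 Pa.
Lift = ΔP · A = 3560 × 18.8 = 67000 N.

F = 67.0 kN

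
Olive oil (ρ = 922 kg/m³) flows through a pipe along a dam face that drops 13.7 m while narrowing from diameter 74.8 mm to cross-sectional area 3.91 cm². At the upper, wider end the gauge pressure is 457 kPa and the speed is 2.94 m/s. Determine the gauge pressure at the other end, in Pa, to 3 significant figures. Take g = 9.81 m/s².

P₂ ≈ 81600 Pa

The volume flow rate is constant, so v₂ = (A₁/A₂)v₁ = (43.9/3.91)·2.94 = 33.0 m/s.
Applying Bernoulli between the two ends and solving for P₂: P₂ = P₁ + ½ρ(v₁² − v₂²) − ρgΔh.
P₂ = 457000 + ½·922·(2.94² − 33.0²) − 922·9.81·(−13.7) = 457000 + (-499000) − (-124000) = 81600 Pa.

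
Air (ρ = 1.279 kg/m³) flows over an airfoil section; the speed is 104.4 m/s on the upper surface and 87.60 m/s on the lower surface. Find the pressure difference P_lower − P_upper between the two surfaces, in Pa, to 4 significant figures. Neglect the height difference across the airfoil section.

ΔP ≈ 2063 Pa

With negligible Δh, P + ½ρv² is constant, so P_low − P_up = ½ρ(v_up² − v_low²).
ΔP = ½·1.279·(104.4² − 87.60²) = 2063 Pa.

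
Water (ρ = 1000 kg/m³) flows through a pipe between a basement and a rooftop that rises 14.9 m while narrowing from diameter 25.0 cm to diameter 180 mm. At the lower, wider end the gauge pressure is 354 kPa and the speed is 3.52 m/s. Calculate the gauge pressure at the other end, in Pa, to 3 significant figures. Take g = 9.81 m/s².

P₂ = 191000 Pa

Continuity gives A₁v₁ = A₂v₂, so v₂ = (491 cm²)/(254 cm²) × 3.52 m/s = 6.79 m/s.
Bernoulli: P₁ + ½ρv₁² + ρg h₁ = P₂ + ½ρv₂² + ρg h₂, so P₂ = P₁ + ½ρ(v₁² − v₂²) − ρg(h₂ − h₁).
P₂ = 354000 + ½·1000·(3.52² − 6.79²) − 1000·9.81·(+14.9) = 354000 + (-16900) − (146000) = 191000 Pa.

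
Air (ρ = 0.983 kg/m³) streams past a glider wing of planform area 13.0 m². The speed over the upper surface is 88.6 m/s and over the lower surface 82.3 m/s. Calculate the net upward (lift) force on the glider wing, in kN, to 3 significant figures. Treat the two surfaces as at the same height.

With equal heights on the two surfaces, Bernoulli gives P_lower − P_upper = ½ρ(v_upper² − v_lower²).
ΔP = ½·0.983·(88.6² − 82.3²) = 529 Pa.
Lift = ΔP · A = 529 × 13.0 = 6880 N.

F ≈ 6.88 kN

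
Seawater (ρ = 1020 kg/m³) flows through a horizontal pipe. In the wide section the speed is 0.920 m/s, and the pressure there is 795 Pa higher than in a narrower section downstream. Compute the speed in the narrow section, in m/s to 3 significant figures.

v₂ = 1.55 m/s

With h₁ = h₂, rearranging Bernoulli gives v₂ = √(v₁² + 2ΔP/ρ).
v₂ = √(0.920² + 2·795/1020) = √(0.846 + 1.56) = 1.55 m/s.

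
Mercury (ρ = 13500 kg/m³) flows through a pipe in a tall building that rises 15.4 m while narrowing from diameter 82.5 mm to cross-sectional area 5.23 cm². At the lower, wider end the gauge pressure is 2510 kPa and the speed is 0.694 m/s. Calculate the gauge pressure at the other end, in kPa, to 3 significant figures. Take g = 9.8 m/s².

The volume flow rate is constant, so v₂ = (A₁/A₂)v₁ = (53.5/5.23)·0.694 = 7.09 m/s.
Energy conservation along the streamline gives P₂ = P₁ − ½ρ(v₂² − v₁²) − ρg(h₂ − h₁).
P₂ = 2510000 + ½·13500·(0.694² − 7.09²) − 13500·9.8·(+15.4) = 2510000 + (-336000) − (2040000) = 136000 Pa.

P₂ ≈ 136 kPa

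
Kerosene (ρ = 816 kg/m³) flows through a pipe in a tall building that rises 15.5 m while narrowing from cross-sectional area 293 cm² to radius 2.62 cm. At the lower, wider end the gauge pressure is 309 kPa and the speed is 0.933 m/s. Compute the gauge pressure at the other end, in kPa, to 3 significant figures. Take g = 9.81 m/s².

120 kPa

Continuity gives A₁v₁ = A₂v₂, so v₂ = (293 cm²)/(21.6 cm²) × 0.933 m/s = 12.7 m/s.
Applying Bernoulli between the two ends and solving for P₂: P₂ = P₁ + ½ρ(v₁² − v₂²) − ρgΔh.
P₂ = 309000 + ½·816·(0.933² − 12.7²) − 816·9.81·(+15.5) = 309000 + (-65200) − (124000) = 120000 Pa.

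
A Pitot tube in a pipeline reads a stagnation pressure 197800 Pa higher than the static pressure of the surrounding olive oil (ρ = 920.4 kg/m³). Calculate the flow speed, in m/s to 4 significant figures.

At the stagnation point the flow is brought to rest, so Bernoulli gives P_stag − P_static = ½ρv².
v = √(2ΔP/ρ) = √(2·197800/920.4) = 20.73 m/s.

20.73 m/s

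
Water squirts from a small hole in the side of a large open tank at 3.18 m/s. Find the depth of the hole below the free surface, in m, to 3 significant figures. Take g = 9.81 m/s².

Inverting v = √(2gh) gives h = v² / 2g.
h = 3.18²/(2·9.81) = 10.1/19.62 = 0.515 m.

0.515 m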